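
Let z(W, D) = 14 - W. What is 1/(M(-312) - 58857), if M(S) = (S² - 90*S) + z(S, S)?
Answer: 1/66893 ≈ 1.4949e-5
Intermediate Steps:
M(S) = 14 + S² - 91*S (M(S) = (S² - 90*S) + (14 - S) = 14 + S² - 91*S)
1/(M(-312) - 58857) = 1/((14 + (-312)² - 91*(-312)) - 58857) = 1/((14 + 97344 + 28392) - 58857) = 1/(125750 - 58857) = 1/66893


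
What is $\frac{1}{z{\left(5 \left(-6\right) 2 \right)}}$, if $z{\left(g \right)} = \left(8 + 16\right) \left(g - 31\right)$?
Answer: $- \frac{1}{2184} \approx -0.00045788$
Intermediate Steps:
$z{\left(g \right)} = -744 + 24 g$ ($z{\left(g \right)} = 24 \left(-31 + g\right) = -744 + 24 g$)
$\frac{1}{z{\left(5 \left(-6\right) 2 \right)}} = \frac{1}{-744 + 24 \cdot 5 \left(-6\right) 2} = \frac{1}{-744 + 24 \left(\left(-30\right) 2\right)} = \frac{1}{-744 + 24 \left(-60\right)} = \frac{1}{-744 - 1440} = \frac{1}{-2184} = - \frac{1}{2184}$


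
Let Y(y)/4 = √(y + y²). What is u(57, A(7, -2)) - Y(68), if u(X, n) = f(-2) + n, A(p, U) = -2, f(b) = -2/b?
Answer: -1 - 8*√1173 ≈ -274.99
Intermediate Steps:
u(X, n) = 1 + n (u(X, n) = -2/(-2) + n = -2*(-½) + n = 1 + n)
Y(y) = 4*√(y + y²)
u(57, A(7, -2)) - Y(68) = (1 - 2) - 4*√(68*(1 + 68)) = -1 - 4*√(68*69) = -1 - 4*√4692 = -1 - 4*2*√1173 = -1 - 8*√1173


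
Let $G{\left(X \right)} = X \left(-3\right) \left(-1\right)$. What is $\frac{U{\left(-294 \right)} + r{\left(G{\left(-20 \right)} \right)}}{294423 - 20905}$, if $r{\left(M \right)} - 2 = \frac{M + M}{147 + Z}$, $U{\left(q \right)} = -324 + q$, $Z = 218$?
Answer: $- \frac{22496}{9983407} \approx -0.0022533$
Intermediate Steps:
$G{\left(X \right)} = 3 X$ ($G{\left(X \right)} = - 3 X \left(-1\right) = 3 X$)
$r{\left(M \right)} = 2 + \frac{2 M}{365}$ ($r{\left(M \right)} = 2 + \frac{M + M}{147 + 218} = 2 + \frac{2 M}{365}$)
$\frac{U{\left(-294 \right)} + r{\left(G{\left(-20 \right)} \right)}}{294423 - 20905} = \frac{\left(-324 - 294\right) + \left(2 + \frac{2 \cdot 3 \left(-20\right)}{365}\right)}{294423 - 20905} = \frac{-618 + \left(2 + \frac{2}{365} \left(-60\right)\right)}{273518} = \left(-618 + \left(2 - \frac{24}{73}\right)\right) \frac{1}{273518} = \left(-618 + \frac{122}{73}\right) \frac{1}{273518} = \left(- \frac{44992}{73}\right) \frac{1}{273518} = - \frac{22496}{9983407}$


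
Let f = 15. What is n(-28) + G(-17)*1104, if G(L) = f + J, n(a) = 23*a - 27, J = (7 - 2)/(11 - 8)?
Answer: 17729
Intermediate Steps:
J = 5/3 ≈ 1.6667
n(a) = -27 + 23*a
G(L) = 50/3 (G(L) = 15 + 5/3 = 50/3)
n(-28) + G(-17)*1104 = (-27 + 23*(-28)) + (50/3)*1104 = (-27 - 644) + 18400 = -671 + 18400 = 17729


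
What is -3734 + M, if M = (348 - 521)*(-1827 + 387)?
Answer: 245386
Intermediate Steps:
M = 249120 (M = -173*(-1440) = 249120)
-3734 + M = -3734 + 249120 = 245386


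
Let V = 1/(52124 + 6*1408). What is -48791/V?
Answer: -2955368452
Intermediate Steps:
V = 1/60572 (V = 1/(52124 + 8448) = 1/60572 ≈ 1.6509e-5)
-48791/V = -48791/1/60572 = -48791*60572 = -2955368452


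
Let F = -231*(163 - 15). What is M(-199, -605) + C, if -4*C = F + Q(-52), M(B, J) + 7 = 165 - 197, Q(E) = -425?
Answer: 34457/4 ≈ 8614.3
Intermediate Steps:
M(B, J) = -39 (M(B, J) = -7 + (165 - 197) = -7 - 32 = -39)
F = -34188 (F = -231*148 = -34188)
C = 34613/4 (C = -(-34188 - 425)/4 = -¼*(-34613) = 34613/4 ≈ 8653.3)
M(-199, -605) + C = -39 + 34613/4 = 34457/4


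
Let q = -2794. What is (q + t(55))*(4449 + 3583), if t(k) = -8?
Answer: -22505664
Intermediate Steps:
(q + t(55))*(4449 + 3583) = (-2794 - 8)*(4449 + 3583) = -2802*8032 = -22505664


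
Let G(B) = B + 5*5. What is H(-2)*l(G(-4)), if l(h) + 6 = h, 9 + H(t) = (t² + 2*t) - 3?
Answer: -180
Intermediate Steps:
H(t) = -12 + t² + 2*t (H(t) = -9 + ((t² + 2*t) - 3) = -9 + (-3 + t² + 2*t) = -12 + t² + 2*t)
G(B) = 25 + B (G(B) = B + 25 = 25 + B)
l(h) = -6 + h
H(-2)*l(G(-4)) = (-12 + (-2)² + 2*(-2))*(-6 + (25 - 4)) = (-12 + 4 - 4)*(-6 + 21) = -12*15 = -180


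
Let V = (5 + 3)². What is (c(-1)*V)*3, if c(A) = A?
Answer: -192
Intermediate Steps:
V = 64 (V = 8² = 64)
(c(-1)*V)*3 = -1*64*3 = -64*3 = -192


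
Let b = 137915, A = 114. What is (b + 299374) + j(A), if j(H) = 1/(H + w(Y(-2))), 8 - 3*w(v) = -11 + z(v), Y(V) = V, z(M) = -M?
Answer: 156986754/359 ≈ 4.3729e+5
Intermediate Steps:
w(v) = 19/3 + v/3 (w(v) = 8/3 - (-11 - v)/3 = 8/3 + (11/3 + v/3) = 19/3 + v/3)
j(H) = 1/(17/3 + H) (j(H) = 1/(H + (19/3 + (1/3)*(-2))) = 1/(H + (19/3 - 2/3)) = 1/(H + 17/3) = 1/(17/3 + H))
(b + 299374) + j(A) = (137915 + 299374) + 3/(17 + 3*114) = 437289 + 3/(17 + 342) = 437289 + 3/359 = 156986754/359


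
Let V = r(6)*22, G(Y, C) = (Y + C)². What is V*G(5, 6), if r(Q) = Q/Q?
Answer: 2662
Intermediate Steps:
G(Y, C) = (C + Y)²
r(Q) = 1
V = 22 (V = 1*22 = 22)
V*G(5, 6) = 22*(6 + 5)² = 22*11² = 22*121 = 2662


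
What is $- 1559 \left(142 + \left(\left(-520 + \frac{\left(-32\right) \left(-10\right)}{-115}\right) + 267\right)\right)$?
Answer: $\frac{4079903}{23} \approx 1.7739 \cdot 10^{5}$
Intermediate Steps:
$- 1559 \left(142 + \left(\left(-520 + \frac{\left(-32\right) \left(-10\right)}{-115}\right) + 267\right)\right) = - 1559 \left(142 + \left(\left(-520 + 320 \left(- \frac{1}{115}\right)\right) + 267\right)\right) = - 1559 \left(142 + \left(\left(-520 - \frac{64}{23}\right) + 267\right)\right) = - 1559 \left(142 + \left(- \frac{12024}{23} + 267\right)\right) = - 1559 \left(142 - \frac{5883}{23}\right) = \left(-1559\right) \left(- \frac{2617}{23}\right) = \frac{4079903}{23}$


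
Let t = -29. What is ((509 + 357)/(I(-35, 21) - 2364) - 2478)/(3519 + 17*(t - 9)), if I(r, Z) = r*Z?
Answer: -7680188/8903427 ≈ -0.86261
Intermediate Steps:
I(r, Z) = Z*r
((509 + 357)/(I(-35, 21) - 2364) - 2478)/(3519 + 17*(t - 9)) = ((509 + 357)/(21*(-35) - 2364) - 2478)/(3519 + 17*(-29 - 9)) = (866/(-735 - 2364) - 2478)/(3519 + 17*(-38)) = (866/(-3099) - 2478)/(3519 - 646) = (866*(-1/3099) - 2478)/2873 = (-866/3099 - 2478)*(1/2873) = -7680188/3099*1/2873 = -7680188/8903427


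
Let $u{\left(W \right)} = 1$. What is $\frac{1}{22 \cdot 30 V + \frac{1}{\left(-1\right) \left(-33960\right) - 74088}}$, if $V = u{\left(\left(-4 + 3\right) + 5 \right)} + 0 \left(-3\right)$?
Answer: $\frac{40128}{26484479} \approx 0.0015152$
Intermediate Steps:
$V = 1$ ($V = 1 + 0 \left(-3\right) = 1 + 0 = 1$)
$\frac{1}{22 \cdot 30 V + \frac{1}{\left(-1\right) \left(-33960\right) - 74088}} = \frac{1}{22 \cdot 30 \cdot 1 + \frac{1}{\left(-1\right) \left(-33960\right) - 74088}} = \frac{1}{660 \cdot 1 + \frac{1}{33960 - 74088}} = \frac{1}{660 + \frac{1}{-40128}} = \frac{1}{660 - \frac{1}{40128}} = \frac{1}{\frac{26484479}{40128}} = \frac{40128}{26484479}$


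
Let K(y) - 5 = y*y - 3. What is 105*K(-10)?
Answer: 10710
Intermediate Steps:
K(y) = 2 + y² (K(y) = 5 + (y*y - 3) = 5 + (y² - 3) = 5 + (-3 + y²) = 2 + y²)
105*K(-10) = 105*(2 + (-10)²) = 105*(2 + 100) = 105*102 = 10710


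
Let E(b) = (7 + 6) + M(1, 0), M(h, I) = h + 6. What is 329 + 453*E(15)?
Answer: 9389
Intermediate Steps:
M(h, I) = 6 + h
E(b) = 20 (E(b) = (7 + 6) + (6 + 1) = 13 + 7 = 20)
329 + 453*E(15) = 329 + 453*20 = 329 + 9060 = 9389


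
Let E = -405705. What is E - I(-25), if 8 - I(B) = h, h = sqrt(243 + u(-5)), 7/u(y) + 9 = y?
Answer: -405713 + sqrt(970)/2 ≈ -4.0570e+5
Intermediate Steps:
u(y) = 7/(-9 + y)
h = sqrt(970)/2 (h = sqrt(243 + 7/(-9 - 5)) = sqrt(243 + 7/(-14)) = sqrt(243 + 7*(-1/14)) = sqrt(243 - 1/2) = sqrt(485/2) = sqrt(970)/2 ≈ 15.572)
I(B) = 8 - sqrt(970)/2
E - I(-25) = -405705 - (8 - sqrt(970)/2) = -405705 + (-8 + sqrt(970)/2) = -405713 + sqrt(970)/2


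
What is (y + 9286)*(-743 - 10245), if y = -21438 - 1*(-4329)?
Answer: 85959124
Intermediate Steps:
y = -17109 (y = -21438 + 4329 = -17109)
(y + 9286)*(-743 - 10245) = (-17109 + 9286)*(-743 - 10245) = -7823*(-10988) = 85959124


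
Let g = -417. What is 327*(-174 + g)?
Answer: -193257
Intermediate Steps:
327*(-174 + g) = 327*(-174 - 417) = 327*(-591) = -193257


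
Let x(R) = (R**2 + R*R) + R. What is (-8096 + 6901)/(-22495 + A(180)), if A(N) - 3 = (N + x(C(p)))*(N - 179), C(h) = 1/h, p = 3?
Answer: 10755/200803 ≈ 0.053560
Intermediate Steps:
x(R) = R + 2*R**2 (x(R) = (R**2 + R**2) + R = 2*R**2 + R = R + 2*R**2)
A(N) = 3 + (-179 + N)*(5/9 + N) (A(N) = 3 + (N + (1 + 2/3)/3)*(N - 179) = 3 + (N + (1 + 2*(1/3))/3)*(-179 + N) = 3 + (N + (1 + 2/3)/3)*(-179 + N) = 3 + (N + (1/3)*(5/3))*(-179 + N) = 3 + (N + 5/9)*(-179 + N) = 3 + (5/9 + N)*(-179 + N) = 3 + (-179 + N)*(5/9 + N))
(-8096 + 6901)/(-22495 + A(180)) = (-8096 + 6901)/(-22495 + (-868/9 + 180**2 - 1606/9*180)) = -1195/(-22495 + (-868/9 + 32400 - 32120)) = -1195/(-22495 + 1652/9) = -1195/(-200803/9) = -1195*(-9/200803) = 10755/200803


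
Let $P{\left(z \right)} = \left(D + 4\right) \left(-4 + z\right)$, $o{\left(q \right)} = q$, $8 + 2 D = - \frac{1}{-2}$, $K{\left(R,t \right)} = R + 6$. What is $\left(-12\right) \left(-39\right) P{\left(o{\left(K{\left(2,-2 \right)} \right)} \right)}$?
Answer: $468$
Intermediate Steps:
$K{\left(R,t \right)} = 6 + R$
$D = - \frac{15}{4}$ ($D = -4 + \frac{\left(-1\right) \frac{1}{-2}}{2} = -4 + \frac{\left(-1\right) \left(- \frac{1}{2}\right)}{2} = -4 + \frac{1}{2} \cdot \frac{1}{2} = -4 + \frac{1}{4} = - \frac{15}{4} \approx -3.75$)
$P{\left(z \right)} = -1 + \frac{z}{4}$ ($P{\left(z \right)} = \left(- \frac{15}{4} + 4\right) \left(-4 + z\right) = \frac{-4 + z}{4} = -1 + \frac{z}{4}$)
$\left(-12\right) \left(-39\right) P{\left(o{\left(K{\left(2,-2 \right)} \right)} \right)} = \left(-12\right) \left(-39\right) \left(-1 + \frac{6 + 2}{4}\right) = 468 \left(-1 + \frac{1}{4} \cdot 8\right) = 468 \left(-1 + 2\right) = 468 \cdot 1 = 468$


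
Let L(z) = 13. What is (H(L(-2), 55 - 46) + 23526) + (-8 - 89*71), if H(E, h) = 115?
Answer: 17314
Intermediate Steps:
(H(L(-2), 55 - 46) + 23526) + (-8 - 89*71) = (115 + 23526) + (-8 - 89*71) = 23641 + (-8 - 6319) = 23641 - 6327 = 17314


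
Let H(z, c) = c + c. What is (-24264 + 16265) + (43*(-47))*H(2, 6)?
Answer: -32251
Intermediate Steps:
H(z, c) = 2*c
(-24264 + 16265) + (43*(-47))*H(2, 6) = (-24264 + 16265) + (43*(-47))*(2*6) = -7999 - 2021*12 = -7999 - 24252 = -32251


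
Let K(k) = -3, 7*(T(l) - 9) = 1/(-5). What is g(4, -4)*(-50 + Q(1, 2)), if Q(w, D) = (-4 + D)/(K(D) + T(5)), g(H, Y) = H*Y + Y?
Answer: 210400/209 ≈ 1006.7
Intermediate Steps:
T(l) = 314/35 (T(l) = 9 + (⅐)/(-5) = 9 + (⅐)*(-⅕) = 9 - 1/35 = 314/35)
g(H, Y) = Y + H*Y
Q(w, D) = -140/209 + 35*D/209 (Q(w, D) = (-4 + D)/(-3 + 314/35) = (-4 + D)/(209/35) = (-4 + D)*(35/209) = -140/209 + 35*D/209)
g(4, -4)*(-50 + Q(1, 2)) = (-4*(1 + 4))*(-50 + (-140/209 + (35/209)*2)) = (-4*5)*(-50 + (-140/209 + 70/209)) = -20*(-50 - 70/209) = -20*(-10520/209) = 210400/209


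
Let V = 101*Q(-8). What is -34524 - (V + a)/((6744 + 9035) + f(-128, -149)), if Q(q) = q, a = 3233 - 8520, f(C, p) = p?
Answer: -107920805/3126 ≈ -34524.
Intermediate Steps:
a = -5287
V = -808 (V = 101*(-8) = -808)
-34524 - (V + a)/((6744 + 9035) + f(-128, -149)) = -34524 - (-808 - 5287)/((6744 + 9035) - 149) = -34524 - (-6095)/(15779 - 149) = -34524 - (-6095)/15630 = -34524 - 1*(-1219/3126) = -34524 + 1219/3126 = -107920805/3126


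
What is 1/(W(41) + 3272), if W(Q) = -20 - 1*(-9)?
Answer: 1/3261 ≈ 0.00030665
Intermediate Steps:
W(Q) = -11 (W(Q) = -20 + 9 = -11)
1/(W(41) + 3272) = 1/(-11 + 3272) = 1/3261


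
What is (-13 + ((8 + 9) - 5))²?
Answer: 1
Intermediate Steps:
(-13 + ((8 + 9) - 5))² = (-13 + (17 - 5))² = (-13 + 12)² = (-1)² = 1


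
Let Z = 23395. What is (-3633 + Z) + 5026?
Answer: 24788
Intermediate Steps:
(-3633 + Z) + 5026 = (-3633 + 23395) + 5026 = 19762 + 5026 = 24788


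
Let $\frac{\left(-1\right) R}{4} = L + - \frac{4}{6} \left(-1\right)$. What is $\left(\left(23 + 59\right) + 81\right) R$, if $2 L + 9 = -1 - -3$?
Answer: $\frac{5542}{3} \approx 1847.3$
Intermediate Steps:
$L = - \frac{7}{2}$ ($L = - \frac{9}{2} + \frac{-1 - -3}{2} = - \frac{9}{2} + \frac{-1 + 3}{2} = - \frac{9}{2} + \frac{1}{2} \cdot 2 = - \frac{9}{2} + 1 = - \frac{7}{2} \approx -3.5$)
$R = \frac{34}{3}$ ($R = - 4 \left(- \frac{7}{2} + - \frac{4}{6} \left(-1\right)\right) = - 4 \left(- \frac{7}{2} + \left(-4\right) \frac{1}{6} \left(-1\right)\right) = - 4 \left(- \frac{7}{2} - - \frac{2}{3}\right) = - 4 \left(- \frac{7}{2} + \frac{2}{3}\right) = \left(-4\right) \left(- \frac{17}{6}\right) = \frac{34}{3} \approx 11.333$)
$\left(\left(23 + 59\right) + 81\right) R = \left(\left(23 + 59\right) + 81\right) \frac{34}{3} = \left(82 + 81\right) \frac{34}{3} = 163 \cdot \frac{34}{3} = \frac{5542}{3}$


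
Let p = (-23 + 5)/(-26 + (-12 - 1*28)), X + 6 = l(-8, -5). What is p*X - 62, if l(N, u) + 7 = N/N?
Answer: -718/11 ≈ -65.273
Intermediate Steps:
l(N, u) = -6 (l(N, u) = -7 + N/N = -7 + 1 = -6)
X = -12 (X = -6 - 6 = -12)
p = 3/11 (p = -18/(-26 + (-12 - 28)) = -18/(-26 - 40) = -18/(-66) = -18*(-1/66) = 3/11 ≈ 0.27273)
p*X - 62 = (3/11)*(-12) - 62 = -36/11 - 62 = -718/11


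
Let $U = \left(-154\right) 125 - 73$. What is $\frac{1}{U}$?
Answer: $- \frac{1}{19323} \approx -5.1752 \cdot 10^{-5}$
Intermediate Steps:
$U = -19323$ ($U = -19250 - 73 = -19323$)
$\frac{1}{U} = \frac{1}{-19323} = - \frac{1}{19323}$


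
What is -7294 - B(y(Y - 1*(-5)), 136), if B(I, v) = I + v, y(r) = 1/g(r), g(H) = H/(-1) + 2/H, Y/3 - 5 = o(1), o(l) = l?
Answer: -3915587/527 ≈ -7430.0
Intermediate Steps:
Y = 18 (Y = 15 + 3*1 = 15 + 3 = 18)
g(H) = -H + 2/H (g(H) = H*(-1) + 2/H = -H + 2/H)
y(r) = 1/(-r + 2/r)
-7294 - B(y(Y - 1*(-5)), 136) = -7294 - (-(18 - 1*(-5))/(-2 + (18 - 1*(-5))**2) + 136) = -7294 - (-(18 + 5)/(-2 + (18 + 5)**2) + 136) = -7294 - (-1*23/(-2 + 23**2) + 136) = -7294 - (-1*23/(-2 + 529) + 136) = -7294 - (-1*23/527 + 136) = -7294 - (-1*23*1/527 + 136) = -7294 - (-23/527 + 136) = -7294 - 1*71649/527 = -7294 - 71649/527 = -3915587/527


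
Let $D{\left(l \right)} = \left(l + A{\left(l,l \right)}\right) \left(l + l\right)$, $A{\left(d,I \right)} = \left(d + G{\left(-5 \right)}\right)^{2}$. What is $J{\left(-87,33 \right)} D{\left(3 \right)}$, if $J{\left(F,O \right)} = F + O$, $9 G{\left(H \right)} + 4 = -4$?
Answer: $-2416$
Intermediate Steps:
$G{\left(H \right)} = - \frac{8}{9}$ ($G{\left(H \right)} = - \frac{4}{9} + \frac{1}{9} \left(-4\right) = - \frac{4}{9} - \frac{4}{9} = - \frac{8}{9}$)
$A{\left(d,I \right)} = \left(- \frac{8}{9} + d\right)^{2}$ ($A{\left(d,I \right)} = \left(d - \frac{8}{9}\right)^{2} = \left(- \frac{8}{9} + d\right)^{2}$)
$D{\left(l \right)} = 2 l \left(l + \frac{\left(-8 + 9 l\right)^{2}}{81}\right)$ ($D{\left(l \right)} = \left(l + \frac{\left(-8 + 9 l\right)^{2}}{81}\right) \left(l + l\right) = \left(l + \frac{\left(-8 + 9 l\right)^{2}}{81}\right) 2 l = 2 l \left(l + \frac{\left(-8 + 9 l\right)^{2}}{81}\right)$)
$J{\left(-87,33 \right)} D{\left(3 \right)} = \left(-87 + 33\right) \frac{2}{81} \cdot 3 \left(\left(-8 + 9 \cdot 3\right)^{2} + 81 \cdot 3\right) = - 54 \cdot \frac{2}{81} \cdot 3 \left(\left(-8 + 27\right)^{2} + 243\right) = - 54 \cdot \frac{2}{81} \cdot 3 \left(19^{2} + 243\right) = - 54 \cdot \frac{2}{81} \cdot 3 \left(361 + 243\right) = - 54 \cdot \frac{2}{81} \cdot 3 \cdot 604 = \left(-54\right) \frac{1208}{27} = -2416$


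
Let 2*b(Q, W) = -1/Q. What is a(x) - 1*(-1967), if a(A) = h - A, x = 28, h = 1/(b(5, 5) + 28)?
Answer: 540991/279 ≈ 1939.0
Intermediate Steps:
b(Q, W) = -1/(2*Q) (b(Q, W) = (-1/Q)/2 = -1/(2*Q))
h = 10/279 (h = 1/(-½/5 + 28) = 1/(-½*⅕ + 28) = 1/(-⅒ + 28) = 1/(279/10) = 10/279 ≈ 0.035842)
a(A) = 10/279 - A
a(x) - 1*(-1967) = (10/279 - 1*28) - 1*(-1967) = (10/279 - 28) + 1967 = -7802/279 + 1967 = 540991/279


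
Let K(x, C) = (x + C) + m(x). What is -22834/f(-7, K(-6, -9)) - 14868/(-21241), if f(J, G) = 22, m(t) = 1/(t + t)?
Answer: -22031359/21241 ≈ -1037.2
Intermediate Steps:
m(t) = 1/(2*t)
K(x, C) = C + x + 1/(2*x) (K(x, C) = (x + C) + 1/(2*x) = (C + x) + 1/(2*x) = C + x + 1/(2*x))
-22834/f(-7, K(-6, -9)) - 14868/(-21241) = -22834/22 - 14868/(-21241) = -22834*1/22 - 14868*(-1/21241) = -11417/11 + 14868/21241 = -22031359/21241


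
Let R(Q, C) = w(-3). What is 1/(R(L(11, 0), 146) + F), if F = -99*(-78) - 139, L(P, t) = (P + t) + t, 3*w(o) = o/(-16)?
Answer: 16/121329 ≈ 0.00013187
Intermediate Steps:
w(o) = -o/48 (w(o) = (o/(-16))/3 = (o*(-1/16))/3 = (-o/16)/3 = -o/48)
L(P, t) = P + 2*t
F = 7583 (F = 7722 - 139 = 7583)
R(Q, C) = 1/16 (R(Q, C) = -1/48*(-3) = 1/16)
1/(R(L(11, 0), 146) + F) = 1/(1/16 + 7583) = 1/(121329/16) = 16/121329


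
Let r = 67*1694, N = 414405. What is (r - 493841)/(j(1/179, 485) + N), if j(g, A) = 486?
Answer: -126781/138297 ≈ -0.91673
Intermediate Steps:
r = 113498
(r - 493841)/(j(1/179, 485) + N) = (113498 - 493841)/(486 + 414405) = -380343/414891 = -380343*1/414891 = -126781/138297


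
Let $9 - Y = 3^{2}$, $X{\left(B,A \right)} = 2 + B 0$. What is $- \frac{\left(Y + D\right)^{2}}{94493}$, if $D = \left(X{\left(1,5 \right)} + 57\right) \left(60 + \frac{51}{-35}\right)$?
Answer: $- \frac{14614633881}{115753925} \approx -126.26$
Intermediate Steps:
$X{\left(B,A \right)} = 2$ ($X{\left(B,A \right)} = 2 + 0 = 2$)
$D = \frac{120891}{35}$ ($D = \left(2 + 57\right) \left(60 + \frac{51}{-35}\right) = 59 \left(60 + 51 \left(- \frac{1}{35}\right)\right) = 59 \left(60 - \frac{51}{35}\right) = 59 \cdot \frac{2049}{35} = \frac{120891}{35} \approx 3454.0$)
$Y = 0$ ($Y = 9 - 3^{2} = 9 - 9 = 0$)
$- \frac{\left(Y + D\right)^{2}}{94493} = - \frac{\left(0 + \frac{120891}{35}\right)^{2}}{94493} = - \frac{\left(\frac{120891}{35}\right)^{2}}{94493} = - \frac{14614633881}{1225 \cdot 94493} = \left(-1\right) \frac{14614633881}{115753925} = - \frac{14614633881}{115753925}$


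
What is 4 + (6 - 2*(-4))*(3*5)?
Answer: 214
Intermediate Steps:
4 + (6 - 2*(-4))*(3*5) = 4 + (6 + 8)*15 = 4 + 14*15 = 4 + 210 = 214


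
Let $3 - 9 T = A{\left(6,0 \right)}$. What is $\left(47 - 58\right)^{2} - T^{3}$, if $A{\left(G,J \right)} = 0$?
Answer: $\frac{3266}{27} \approx 120.96$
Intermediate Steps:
$T = \frac{1}{3}$ ($T = \frac{1}{3} - 0 = \frac{1}{3} + 0 = \frac{1}{3} \approx 0.33333$)
$\left(47 - 58\right)^{2} - T^{3} = \left(47 - 58\right)^{2} - \left(\frac{1}{3}\right)^{3} = \left(-11\right)^{2} - \frac{1}{27} = 121 - \frac{1}{27} = \frac{3266}{27}$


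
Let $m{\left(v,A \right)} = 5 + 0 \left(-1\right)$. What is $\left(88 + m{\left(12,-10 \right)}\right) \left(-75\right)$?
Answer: $-6975$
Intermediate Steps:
$m{\left(v,A \right)} = 5$ ($m{\left(v,A \right)} = 5 + 0 = 5$)
$\left(88 + m{\left(12,-10 \right)}\right) \left(-75\right) = \left(88 + 5\right) \left(-75\right) = 93 \left(-75\right) = -6975$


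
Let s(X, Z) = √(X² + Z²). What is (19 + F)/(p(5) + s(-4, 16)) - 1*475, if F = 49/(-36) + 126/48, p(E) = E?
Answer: -8454695/17784 + 1459*√17/4446 ≈ -474.06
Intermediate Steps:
F = 91/72 (F = 49*(-1/36) + 126*(1/48) = -49/36 + 21/8 = 91/72 ≈ 1.2639)
(19 + F)/(p(5) + s(-4, 16)) - 1*475 = (19 + 91/72)/(5 + √((-4)² + 16²)) - 1*475 = 1459/(72*(5 + √(16 + 256))) - 475 = 1459/(72*(5 + √272)) - 475 = 1459/(72*(5 + 4*√17)) - 475 = -475 + 1459/(72*(5 + 4*√17))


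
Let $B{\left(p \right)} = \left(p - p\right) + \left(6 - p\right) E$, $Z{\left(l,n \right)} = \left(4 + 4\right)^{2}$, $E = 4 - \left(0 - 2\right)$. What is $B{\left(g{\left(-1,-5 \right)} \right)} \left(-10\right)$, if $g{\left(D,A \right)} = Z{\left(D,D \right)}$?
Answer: $3480$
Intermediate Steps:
$E = 6$ ($E = 4 - -2 = 4 + 2 = 6$)
$Z{\left(l,n \right)} = 64$ ($Z{\left(l,n \right)} = 8^{2} = 64$)
$g{\left(D,A \right)} = 64$
$B{\left(p \right)} = 36 - 6 p$ ($B{\left(p \right)} = \left(p - p\right) + \left(6 - p\right) 6 = 0 - \left(-36 + 6 p\right) = 36 - 6 p$)
$B{\left(g{\left(-1,-5 \right)} \right)} \left(-10\right) = \left(36 - 384\right) \left(-10\right) = \left(-348\right) \left(-10\right) = 3480$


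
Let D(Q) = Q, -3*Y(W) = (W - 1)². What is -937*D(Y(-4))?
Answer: 23425/3 ≈ 7808.3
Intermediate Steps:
Y(W) = -(-1 + W)²/3 (Y(W) = -(W - 1)²/3 = -(-1 + W)²/3)
-937*D(Y(-4)) = -(-937)*(-1 - 4)²/3 = -(-937)*(-5)²/3 = -(-937)*25/3 = -937*(-25/3) = 23425/3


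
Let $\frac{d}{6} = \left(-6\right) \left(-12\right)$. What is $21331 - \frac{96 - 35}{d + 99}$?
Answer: $\frac{11326700}{531} \approx 21331.0$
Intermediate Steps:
$d = 432$ ($d = 6 \left(\left(-6\right) \left(-12\right)\right) = 6 \cdot 72 = 432$)
$21331 - \frac{96 - 35}{d + 99} = 21331 - \frac{96 - 35}{432 + 99} = 21331 - \frac{61}{531} = \frac{11326700}{531}$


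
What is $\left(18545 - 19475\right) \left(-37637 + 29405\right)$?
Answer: $7655760$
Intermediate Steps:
$\left(18545 - 19475\right) \left(-37637 + 29405\right) = \left(-930\right) \left(-8232\right) = 7655760$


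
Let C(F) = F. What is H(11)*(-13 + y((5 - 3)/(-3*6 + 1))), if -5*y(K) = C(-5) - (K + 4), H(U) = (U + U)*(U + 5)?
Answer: -335808/85 ≈ -3950.7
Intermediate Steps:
H(U) = 2*U*(5 + U) (H(U) = (2*U)*(5 + U) = 2*U*(5 + U))
y(K) = 9/5 + K/5 (y(K) = -(-5 - (K + 4))/5 = -(-5 - (4 + K))/5 = -(-5 + (-4 - K))/5 = -(-9 - K)/5 = 9/5 + K/5)
H(11)*(-13 + y((5 - 3)/(-3*6 + 1))) = (2*11*(5 + 11))*(-13 + (9/5 + ((5 - 3)/(-3*6 + 1))/5)) = (2*11*16)*(-13 + (9/5 + (2/(-18 + 1))/5)) = 352*(-13 + (9/5 + (2/(-17))/5)) = 352*(-13 + (9/5 + (2*(-1/17))/5)) = 352*(-13 + (9/5 + (⅕)*(-2/17))) = 352*(-13 + (9/5 - 2/85)) = 352*(-13 + 151/85) = 352*(-954/85) = -335808/85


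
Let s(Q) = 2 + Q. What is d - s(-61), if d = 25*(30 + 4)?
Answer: 909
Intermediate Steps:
d = 850 (d = 25*34 = 850)
d - s(-61) = 850 - (2 - 61) = 850 - 1*(-59) = 850 + 59 = 909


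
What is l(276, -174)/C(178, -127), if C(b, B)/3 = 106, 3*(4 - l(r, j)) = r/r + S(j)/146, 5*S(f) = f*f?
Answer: -11123/348210 ≈ -0.031943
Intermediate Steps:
S(f) = f²/5 (S(f) = (f*f)/5 = f²/5)
l(r, j) = 11/3 - j²/2190 (l(r, j) = 4 - (r/r + (j²/5)/146)/3 = 4 - (1 + (j²/5)*(1/146))/3 = 4 - (1 + j²/730)/3 = 4 + (-⅓ - j²/2190) = 11/3 - j²/2190)
C(b, B) = 318 (C(b, B) = 3*106 = 318)
l(276, -174)/C(178, -127) = (11/3 - 1/2190*(-174)²)/318 = (11/3 - 1/2190*30276)*(1/318) = (11/3 - 5046/365)*(1/318) = -11123/1095*1/318 = -11123/348210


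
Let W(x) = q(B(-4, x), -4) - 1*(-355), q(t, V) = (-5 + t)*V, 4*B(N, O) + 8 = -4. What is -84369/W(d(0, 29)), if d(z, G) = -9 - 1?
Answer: -28123/129 ≈ -218.01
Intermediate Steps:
B(N, O) = -3 (B(N, O) = -2 + (¼)*(-4) = -2 - 1 = -3)
q(t, V) = V*(-5 + t)
d(z, G) = -10
W(x) = 387 (W(x) = -4*(-5 - 3) - 1*(-355) = -4*(-8) + 355 = 32 + 355 = 387)
-84369/W(d(0, 29)) = -84369/387 = -84369*1/387 = -28123/129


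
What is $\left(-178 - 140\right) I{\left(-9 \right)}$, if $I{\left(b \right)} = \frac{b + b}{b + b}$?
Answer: $-318$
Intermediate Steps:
$I{\left(b \right)} = 1$ ($I{\left(b \right)} = \frac{2 b}{2 b} = 2 b \frac{1}{2 b} = 1$)
$\left(-178 - 140\right) I{\left(-9 \right)} = \left(-178 - 140\right) 1 = \left(-318\right) 1 = -318$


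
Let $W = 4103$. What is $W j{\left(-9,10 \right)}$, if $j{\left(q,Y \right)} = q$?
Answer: $-36927$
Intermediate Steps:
$W j{\left(-9,10 \right)} = 4103 \left(-9\right) = -36927$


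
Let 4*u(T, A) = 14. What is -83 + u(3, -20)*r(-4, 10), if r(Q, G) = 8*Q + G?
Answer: -160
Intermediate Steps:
r(Q, G) = G + 8*Q
u(T, A) = 7/2 (u(T, A) = (¼)*14 = 7/2)
-83 + u(3, -20)*r(-4, 10) = -83 + 7*(10 + 8*(-4))/2 = -83 + 7*(10 - 32)/2 = -83 + (7/2)*(-22) = -83 - 77 = -160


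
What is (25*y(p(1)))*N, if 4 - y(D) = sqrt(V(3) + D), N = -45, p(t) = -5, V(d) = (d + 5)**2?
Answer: -4500 + 1125*sqrt(59) ≈ 4141.3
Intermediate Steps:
V(d) = (5 + d)**2
y(D) = 4 - sqrt(64 + D) (y(D) = 4 - sqrt((5 + 3)**2 + D) = 4 - sqrt(8**2 + D) = 4 - sqrt(64 + D))
(25*y(p(1)))*N = (25*(4 - sqrt(64 - 5)))*(-45) = (25*(4 - sqrt(59)))*(-45) = (100 - 25*sqrt(59))*(-45) = -4500 + 1125*sqrt(59)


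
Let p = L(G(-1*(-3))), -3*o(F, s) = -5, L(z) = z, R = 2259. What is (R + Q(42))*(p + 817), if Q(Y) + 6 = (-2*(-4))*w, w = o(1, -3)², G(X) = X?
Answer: 16791140/9 ≈ 1.8657e+6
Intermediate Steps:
o(F, s) = 5/3 (o(F, s) = -⅓*(-5) = 5/3)
w = 25/9 (w = (5/3)² = 25/9 ≈ 2.7778)
Q(Y) = 146/9 (Q(Y) = -6 - 2*(-4)*(25/9) = -6 + 8*(25/9) = -6 + 200/9 = 146/9)
p = 3 (p = -1*(-3) = 3)
(R + Q(42))*(p + 817) = (2259 + 146/9)*(3 + 817) = (20477/9)*820 = 16791140/9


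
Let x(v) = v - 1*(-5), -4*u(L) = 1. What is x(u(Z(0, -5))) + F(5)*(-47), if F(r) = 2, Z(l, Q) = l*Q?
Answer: -357/4 ≈ -89.250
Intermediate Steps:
Z(l, Q) = Q*l
u(L) = -¼ (u(L) = -¼*1 = -¼)
x(v) = 5 + v (x(v) = v + 5 = 5 + v)
x(u(Z(0, -5))) + F(5)*(-47) = (5 - ¼) + 2*(-47) = 19/4 - 94 = -357/4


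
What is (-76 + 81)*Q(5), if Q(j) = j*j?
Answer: 125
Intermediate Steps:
Q(j) = j²
(-76 + 81)*Q(5) = (-76 + 81)*5² = 5*25 = 125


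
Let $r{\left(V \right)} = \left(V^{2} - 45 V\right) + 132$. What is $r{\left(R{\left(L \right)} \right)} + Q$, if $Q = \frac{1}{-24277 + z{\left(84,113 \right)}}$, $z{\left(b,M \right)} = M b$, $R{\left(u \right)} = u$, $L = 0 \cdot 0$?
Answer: $\frac{1951619}{14785} \approx 132.0$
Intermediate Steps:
$L = 0$
$r{\left(V \right)} = 132 + V^{2} - 45 V$
$Q = - \frac{1}{14785}$ ($Q = \frac{1}{-24277 + 113 \cdot 84} = \frac{1}{-24277 + 9492} = \frac{1}{-14785} = - \frac{1}{14785} \approx -6.7636 \cdot 10^{-5}$)
$r{\left(R{\left(L \right)} \right)} + Q = \left(132 + 0^{2} - 0\right) - \frac{1}{14785} = \left(132 + 0 + 0\right) - \frac{1}{14785} = 132 - \frac{1}{14785} = \frac{1951619}{14785}$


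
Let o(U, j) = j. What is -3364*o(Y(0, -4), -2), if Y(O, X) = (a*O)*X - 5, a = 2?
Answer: 6728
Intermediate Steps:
Y(O, X) = -5 + 2*O*X (Y(O, X) = (2*O)*X - 5 = 2*O*X - 5 = -5 + 2*O*X)
-3364*o(Y(0, -4), -2) = -3364*(-2) = 6728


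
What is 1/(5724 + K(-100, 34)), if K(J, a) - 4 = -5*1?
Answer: 1/5723 ≈ 0.00017473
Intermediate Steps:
K(J, a) = -1 (K(J, a) = 4 - 5*1 = 4 - 5 = -1)
1/(5724 + K(-100, 34)) = 1/(5724 - 1) = 1/5723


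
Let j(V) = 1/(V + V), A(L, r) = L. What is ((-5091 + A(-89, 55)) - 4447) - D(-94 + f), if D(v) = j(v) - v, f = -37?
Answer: -2556595/262 ≈ -9758.0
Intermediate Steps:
j(V) = 1/(2*V)
D(v) = 1/(2*v) - v
((-5091 + A(-89, 55)) - 4447) - D(-94 + f) = ((-5091 - 89) - 4447) - (1/(2*(-94 - 37)) - (-94 - 37)) = (-5180 - 4447) - ((1/2)/(-131) - 1*(-131)) = -9627 - ((1/2)*(-1/131) + 131) = -9627 - (-1/262 + 131) = -9627 - 1*34321/262 = -9627 - 34321/262 = -2556595/262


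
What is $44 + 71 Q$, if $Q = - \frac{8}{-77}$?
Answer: $\frac{3956}{77} \approx 51.377$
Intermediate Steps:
$Q = \frac{8}{77}$ ($Q = \left(-8\right) \left(- \frac{1}{77}\right) = \frac{8}{77} \approx 0.1039$)
$44 + 71 Q = 44 + 71 \cdot \frac{8}{77} = 44 + \frac{568}{77} = \frac{3956}{77}$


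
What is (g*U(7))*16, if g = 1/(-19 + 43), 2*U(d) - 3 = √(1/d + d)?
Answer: 1 + 5*√14/21 ≈ 1.8909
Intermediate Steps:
U(d) = 3/2 + √(d + 1/d)/2 (U(d) = 3/2 + √(1/d + d)/2 = 3/2 + √(d + 1/d)/2)
g = 1/24 ≈ 0.041667
(g*U(7))*16 = ((3/2 + √((1 + 7²)/7)/2)/24)*16 = ((3/2 + √((1 + 49)/7)/2)/24)*16 = ((3/2 + √((⅐)*50)/2)/24)*16 = ((3/2 + √(50/7)/2)/24)*16 = ((3/2 + (5*√14/7)/2)/24)*16 = ((3/2 + 5*√14/14)/24)*16 = (1/16 + 5*√14/336)*16 = 1 + 5*√14/21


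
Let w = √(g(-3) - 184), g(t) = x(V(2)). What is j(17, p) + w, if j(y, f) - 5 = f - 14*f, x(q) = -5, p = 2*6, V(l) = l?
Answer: -151 + 3*I*√21 ≈ -151.0 + 13.748*I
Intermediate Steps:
p = 12
j(y, f) = 5 - 13*f (j(y, f) = 5 + (f - 14*f) = 5 - 13*f)
g(t) = -5
w = 3*I*√21 (w = √(-5 - 184) = √(-189) = 3*I*√21 ≈ 13.748*I)
j(17, p) + w = (5 - 13*12) + 3*I*√21 = (5 - 156) + 3*I*√21 = -151 + 3*I*√21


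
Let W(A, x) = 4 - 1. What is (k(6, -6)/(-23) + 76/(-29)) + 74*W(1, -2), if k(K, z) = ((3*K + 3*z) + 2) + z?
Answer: 146442/667 ≈ 219.55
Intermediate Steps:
W(A, x) = 3
k(K, z) = 2 + 3*K + 4*z (k(K, z) = (2 + 3*K + 3*z) + z = 2 + 3*K + 4*z)
(k(6, -6)/(-23) + 76/(-29)) + 74*W(1, -2) = ((2 + 3*6 + 4*(-6))/(-23) + 76/(-29)) + 74*3 = ((2 + 18 - 24)*(-1/23) + 76*(-1/29)) + 222 = (-4*(-1/23) - 76/29) + 222 = (4/23 - 76/29) + 222 = -1632/667 + 222 = 146442/667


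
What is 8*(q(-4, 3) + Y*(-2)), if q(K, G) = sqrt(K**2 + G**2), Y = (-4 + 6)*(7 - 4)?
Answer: -56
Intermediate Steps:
Y = 6 (Y = 2*3 = 6)
q(K, G) = sqrt(G**2 + K**2)
8*(q(-4, 3) + Y*(-2)) = 8*(sqrt(3**2 + (-4)**2) + 6*(-2)) = 8*(sqrt(9 + 16) - 12) = 8*(sqrt(25) - 12) = 8*(5 - 12) = 8*(-7) = -56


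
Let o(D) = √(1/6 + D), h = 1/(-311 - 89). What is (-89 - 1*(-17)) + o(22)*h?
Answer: -72 - √798/2400 ≈ -72.012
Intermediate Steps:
h = -1/400 (h = 1/(-400) = -1/400 ≈ -0.0025000)
o(D) = √(⅙ + D)
(-89 - 1*(-17)) + o(22)*h = (-89 - 1*(-17)) + (√(6 + 36*22)/6)*(-1/400) = (-89 + 17) + (√(6 + 792)/6)*(-1/400) = -72 + (√798/6)*(-1/400) = -72 - √798/2400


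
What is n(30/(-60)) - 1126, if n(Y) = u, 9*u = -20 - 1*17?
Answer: -10171/9 ≈ -1130.1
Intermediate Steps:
u = -37/9 (u = (-20 - 1*17)/9 = (-20 - 17)/9 = (1/9)*(-37) = -37/9 ≈ -4.1111)
n(Y) = -37/9
n(30/(-60)) - 1126 = -37/9 - 1126 = -10171/9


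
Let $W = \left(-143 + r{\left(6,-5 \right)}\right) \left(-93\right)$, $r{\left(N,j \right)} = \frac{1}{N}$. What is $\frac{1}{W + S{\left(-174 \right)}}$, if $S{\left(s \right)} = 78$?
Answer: $\frac{2}{26723} \approx 7.4842 \cdot 10^{-5}$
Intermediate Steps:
$W = \frac{26567}{2}$ ($W = \left(-143 + \frac{1}{6}\right) \left(-93\right) = \left(- \frac{857}{6}\right) \left(-93\right) = \frac{26567}{2} \approx 13284.0$)
$\frac{1}{W + S{\left(-174 \right)}} = \frac{1}{\frac{26567}{2} + 78} = \frac{1}{\frac{26723}{2}} = \frac{2}{26723}$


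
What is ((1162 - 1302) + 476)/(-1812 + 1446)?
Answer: -56/61 ≈ -0.91803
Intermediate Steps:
((1162 - 1302) + 476)/(-1812 + 1446) = (-140 + 476)/(-366) = 336*(-1/366) = -56/61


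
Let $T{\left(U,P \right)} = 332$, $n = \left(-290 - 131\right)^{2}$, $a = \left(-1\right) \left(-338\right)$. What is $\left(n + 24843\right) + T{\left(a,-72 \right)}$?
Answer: $202416$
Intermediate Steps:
$a = 338$
$n = 177241$ ($n = \left(-421\right)^{2} = 177241$)
$\left(n + 24843\right) + T{\left(a,-72 \right)} = \left(177241 + 24843\right) + 332 = 202084 + 332 = 202416$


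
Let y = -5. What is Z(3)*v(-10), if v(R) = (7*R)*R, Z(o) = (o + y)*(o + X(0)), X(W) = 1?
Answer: -5600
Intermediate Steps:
Z(o) = (1 + o)*(-5 + o) (Z(o) = (o - 5)*(o + 1) = (-5 + o)*(1 + o) = (1 + o)*(-5 + o))
v(R) = 7*R**2
Z(3)*v(-10) = (-5 + 3**2 - 4*3)*(7*(-10)**2) = (-5 + 9 - 12)*(7*100) = -8*700 = -5600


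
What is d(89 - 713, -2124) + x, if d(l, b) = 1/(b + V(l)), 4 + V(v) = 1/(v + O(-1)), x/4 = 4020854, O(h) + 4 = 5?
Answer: 21322508344297/1325745 ≈ 1.6083e+7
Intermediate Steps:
O(h) = 1 (O(h) = -4 + 5 = 1)
x = 16083416 (x = 4*4020854 = 16083416)
V(v) = -4 + 1/(1 + v) (V(v) = -4 + 1/(v + 1) = -4 + 1/(1 + v))
d(l, b) = 1/(b + (-3 - 4*l)/(1 + l))
d(89 - 713, -2124) + x = (1 + (89 - 713))/(-3 - 4*(89 - 713) - 2124*(1 + (89 - 713))) + 16083416 = (1 - 624)/(-3 - 4*(-624) - 2124*(1 - 624)) + 16083416 = -623/(-3 + 2496 - 2124*(-623)) + 16083416 = -623/(-3 + 2496 + 1323252) + 16083416 = -623/1325745 + 16083416 = 21322508344297/1325745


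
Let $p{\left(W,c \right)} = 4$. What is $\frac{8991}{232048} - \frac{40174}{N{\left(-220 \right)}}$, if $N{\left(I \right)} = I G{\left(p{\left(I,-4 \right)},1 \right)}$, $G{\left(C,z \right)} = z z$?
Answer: $\frac{2331068593}{12762640} \approx 182.65$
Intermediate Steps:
$G{\left(C,z \right)} = z^{2}$
$N{\left(I \right)} = I$ ($N{\left(I \right)} = I 1^{2} = I 1 = I$)
$\frac{8991}{232048} - \frac{40174}{N{\left(-220 \right)}} = \frac{8991}{232048} - \frac{40174}{-220} = 8991 \cdot \frac{1}{232048} - - \frac{20087}{110} = \frac{8991}{232048} + \frac{20087}{110} = \frac{2331068593}{12762640}$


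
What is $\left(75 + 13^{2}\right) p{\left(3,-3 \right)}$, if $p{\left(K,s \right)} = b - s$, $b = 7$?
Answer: $2440$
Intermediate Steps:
$p{\left(K,s \right)} = 7 - s$
$\left(75 + 13^{2}\right) p{\left(3,-3 \right)} = \left(75 + 13^{2}\right) \left(7 - -3\right) = \left(75 + 169\right) \left(7 + 3\right) = 244 \cdot 10 = 2440$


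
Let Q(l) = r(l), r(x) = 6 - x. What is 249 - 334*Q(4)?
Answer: -419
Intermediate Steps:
Q(l) = 6 - l
249 - 334*Q(4) = 249 - 334*(6 - 1*4) = 249 - 334*(6 - 4) = 249 - 334*2 = 249 - 668 = -419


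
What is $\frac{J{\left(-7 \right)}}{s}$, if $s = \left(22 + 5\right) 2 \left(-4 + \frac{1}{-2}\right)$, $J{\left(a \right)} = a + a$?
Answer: $\frac{14}{243} \approx 0.057613$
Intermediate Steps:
$J{\left(a \right)} = 2 a$
$s = -243$ ($s = 27 \cdot 2 \left(-4 - \frac{1}{2}\right) = 27 \cdot 2 \left(- \frac{9}{2}\right) = 27 \left(-9\right) = -243$)
$\frac{J{\left(-7 \right)}}{s} = \frac{2 \left(-7\right)}{-243} = \left(-14\right) \left(- \frac{1}{243}\right) = \frac{14}{243}$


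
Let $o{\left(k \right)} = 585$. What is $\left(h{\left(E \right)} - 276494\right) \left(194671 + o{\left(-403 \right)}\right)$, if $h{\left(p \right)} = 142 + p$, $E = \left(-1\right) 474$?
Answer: $-54051937456$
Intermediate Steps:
$E = -474$
$\left(h{\left(E \right)} - 276494\right) \left(194671 + o{\left(-403 \right)}\right) = \left(\left(142 - 474\right) - 276494\right) \left(194671 + 585\right) = \left(-332 - 276494\right) 195256 = \left(-276826\right) 195256 = -54051937456$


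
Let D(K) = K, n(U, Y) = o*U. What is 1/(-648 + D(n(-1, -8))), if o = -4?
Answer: -1/644 ≈ -0.0015528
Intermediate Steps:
n(U, Y) = -4*U
1/(-648 + D(n(-1, -8))) = 1/(-648 - 4*(-1)) = 1/(-648 + 4) = 1/(-644) = -1/644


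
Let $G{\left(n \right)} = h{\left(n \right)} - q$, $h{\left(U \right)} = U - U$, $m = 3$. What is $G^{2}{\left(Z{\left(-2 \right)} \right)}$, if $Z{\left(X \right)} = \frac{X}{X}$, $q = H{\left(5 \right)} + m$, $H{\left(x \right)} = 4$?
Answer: $49$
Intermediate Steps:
$h{\left(U \right)} = 0$
$q = 7$ ($q = 4 + 3 = 7$)
$Z{\left(X \right)} = 1$
$G{\left(n \right)} = -7$ ($G{\left(n \right)} = 0 - 7 = -7$)
$G^{2}{\left(Z{\left(-2 \right)} \right)} = \left(-7\right)^{2} = 49$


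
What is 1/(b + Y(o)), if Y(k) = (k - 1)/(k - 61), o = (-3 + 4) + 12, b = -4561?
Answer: -4/18245 ≈ -0.00021924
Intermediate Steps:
o = 13 (o = 1 + 12 = 13)
Y(k) = (-1 + k)/(-61 + k)
1/(b + Y(o)) = 1/(-4561 + (-1 + 13)/(-61 + 13)) = 1/(-4561 + 12/(-48)) = 1/(-4561 - 1/48*12) = 1/(-4561 - 1/4) = 1/(-18245/4) = -4/18245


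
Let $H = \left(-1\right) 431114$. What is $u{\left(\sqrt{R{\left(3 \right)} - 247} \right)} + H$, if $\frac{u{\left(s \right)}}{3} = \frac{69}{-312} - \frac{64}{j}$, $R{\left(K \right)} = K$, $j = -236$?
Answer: $- \frac{2645314583}{6136} \approx -4.3111 \cdot 10^{5}$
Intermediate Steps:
$u{\left(s \right)} = \frac{921}{6136}$ ($u{\left(s \right)} = 3 \left(\frac{69}{-312} - \frac{64}{-236}\right) = 3 \left(69 \left(- \frac{1}{312}\right) - - \frac{16}{59}\right) = 3 \left(- \frac{23}{104} + \frac{16}{59}\right) = 3 \cdot \frac{307}{6136} = \frac{921}{6136}$)
$H = -431114$
$u{\left(\sqrt{R{\left(3 \right)} - 247} \right)} + H = \frac{921}{6136} - 431114 = - \frac{2645314583}{6136}$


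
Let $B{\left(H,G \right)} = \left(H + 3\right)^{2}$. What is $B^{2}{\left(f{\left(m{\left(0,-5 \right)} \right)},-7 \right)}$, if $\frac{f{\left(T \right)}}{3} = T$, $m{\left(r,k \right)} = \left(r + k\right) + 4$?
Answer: $0$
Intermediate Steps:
$m{\left(r,k \right)} = 4 + k + r$ ($m{\left(r,k \right)} = \left(k + r\right) + 4 = 4 + k + r$)
$f{\left(T \right)} = 3 T$
$B{\left(H,G \right)} = \left(3 + H\right)^{2}$
$B^{2}{\left(f{\left(m{\left(0,-5 \right)} \right)},-7 \right)} = \left(\left(3 + 3 \left(4 - 5 + 0\right)\right)^{2}\right)^{2} = \left(\left(3 + 3 \left(-1\right)\right)^{2}\right)^{2} = \left(\left(3 - 3\right)^{2}\right)^{2} = \left(0^{2}\right)^{2} = 0^{2} = 0$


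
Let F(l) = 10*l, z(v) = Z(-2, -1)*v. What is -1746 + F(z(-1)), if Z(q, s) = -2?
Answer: -1726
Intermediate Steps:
z(v) = -2*v
-1746 + F(z(-1)) = -1746 + 10*(-2*(-1)) = -1746 + 10*2 = -1746 + 20 = -1726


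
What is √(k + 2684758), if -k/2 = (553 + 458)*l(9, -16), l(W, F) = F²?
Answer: √2167126 ≈ 1472.1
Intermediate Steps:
k = -517632 (k = -2*(553 + 458)*(-16)² = -2022*256 = -2*258816 = -517632)
√(k + 2684758) = √(-517632 + 2684758) = √2167126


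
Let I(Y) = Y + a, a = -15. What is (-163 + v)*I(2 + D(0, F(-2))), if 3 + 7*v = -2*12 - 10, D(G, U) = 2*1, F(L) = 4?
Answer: 12958/7 ≈ 1851.1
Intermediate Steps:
D(G, U) = 2
v = -37/7 (v = -3/7 + (-2*12 - 10)/7 = -3/7 + (-24 - 10)/7 = -3/7 + (⅐)*(-34) = -3/7 - 34/7 = -37/7 ≈ -5.2857)
I(Y) = -15 + Y (I(Y) = Y - 15 = -15 + Y)
(-163 + v)*I(2 + D(0, F(-2))) = (-163 - 37/7)*(-15 + (2 + 2)) = -1178*(-15 + 4)/7 = -1178/7*(-11) = 12958/7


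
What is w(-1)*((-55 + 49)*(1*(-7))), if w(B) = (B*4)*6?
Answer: -1008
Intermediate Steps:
w(B) = 24*B (w(B) = (4*B)*6 = 24*B)
w(-1)*((-55 + 49)*(1*(-7))) = (24*(-1))*((-55 + 49)*(1*(-7))) = -(-144)*(-7) = -24*42 = -1008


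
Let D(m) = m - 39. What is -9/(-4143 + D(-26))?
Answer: 9/4208 ≈ 0.0021388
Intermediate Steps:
D(m) = -39 + m
-9/(-4143 + D(-26)) = -9/(-4143 + (-39 - 26)) = -9/(-4143 - 65) = -9/(-4208) = -9*(-1/4208) = 9/4208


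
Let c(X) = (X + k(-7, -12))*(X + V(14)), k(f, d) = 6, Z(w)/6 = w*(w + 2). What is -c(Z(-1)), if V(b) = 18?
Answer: 0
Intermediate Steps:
Z(w) = 6*w*(2 + w) (Z(w) = 6*(w*(w + 2)) = 6*(w*(2 + w)) = 6*w*(2 + w))
c(X) = (6 + X)*(18 + X) (c(X) = (X + 6)*(X + 18) = (6 + X)*(18 + X))
-c(Z(-1)) = -(108 + (6*(-1)*(2 - 1))**2 + 24*(6*(-1)*(2 - 1))) = -(108 + (6*(-1)*1)**2 + 24*(6*(-1)*1)) = -(108 + (-6)**2 + 24*(-6)) = -(108 + 36 - 144) = -1*0 = 0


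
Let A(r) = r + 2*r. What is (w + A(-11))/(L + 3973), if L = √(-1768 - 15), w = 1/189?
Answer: -6193907/745912692 + 1559*I*√1783/745912692 ≈ -0.0083038 + 8.8254e-5*I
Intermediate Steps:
w = 1/189 ≈ 0.0052910
A(r) = 3*r
L = I*√1783 (L = √(-1783) = I*√1783 ≈ 42.226*I)
(w + A(-11))/(L + 3973) = (1/189 + 3*(-11))/(I*√1783 + 3973) = (1/189 - 33)/(3973 + I*√1783) = -6236/(189*(3973 + I*√1783))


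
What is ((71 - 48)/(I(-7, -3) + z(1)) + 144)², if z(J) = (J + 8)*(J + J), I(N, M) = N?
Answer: 2582449/121 ≈ 21343.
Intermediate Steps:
z(J) = 2*J*(8 + J) (z(J) = (8 + J)*(2*J) = 2*J*(8 + J))
((71 - 48)/(I(-7, -3) + z(1)) + 144)² = ((71 - 48)/(-7 + 2*1*(8 + 1)) + 144)² = (23/(-7 + 2*1*9) + 144)² = (23/(-7 + 18) + 144)² = (23/11 + 144)² = (1607/11)² = 2582449/121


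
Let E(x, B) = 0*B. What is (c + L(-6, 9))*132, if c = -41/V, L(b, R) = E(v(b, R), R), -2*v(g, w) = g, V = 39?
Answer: -1804/13 ≈ -138.77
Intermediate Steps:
v(g, w) = -g/2
E(x, B) = 0
L(b, R) = 0
c = -41/39 ≈ -1.0513
(c + L(-6, 9))*132 = (-41/39 + 0)*132 = -41/39*132 = -1804/13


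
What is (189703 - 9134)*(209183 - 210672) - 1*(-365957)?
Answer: -268501284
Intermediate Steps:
(189703 - 9134)*(209183 - 210672) - 1*(-365957) = 180569*(-1489) + 365957 = -268867241 + 365957 = -268501284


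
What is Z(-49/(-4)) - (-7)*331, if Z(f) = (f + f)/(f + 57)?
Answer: 641907/277 ≈ 2317.4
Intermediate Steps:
Z(f) = 2*f/(57 + f) (Z(f) = (2*f)/(57 + f) = 2*f/(57 + f))
Z(-49/(-4)) - (-7)*331 = 2*(-49/(-4))/(57 - 49/(-4)) - (-7)*331 = 2*(-49*(-¼))/(57 - 49*(-¼)) - 1*(-2317) = 2*(49/4)/(57 + 49/4) + 2317 = 2*(49/4)/(277/4) + 2317 = 2*(49/4)*(4/277) + 2317 = 98/277 + 2317 = 641907/277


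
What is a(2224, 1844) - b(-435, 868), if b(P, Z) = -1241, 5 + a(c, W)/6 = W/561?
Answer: 230145/187 ≈ 1230.7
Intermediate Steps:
a(c, W) = -30 + 2*W/187 (a(c, W) = -30 + 6*(W/561) = -30 + 2*W/187)
a(2224, 1844) - b(-435, 868) = (-30 + (2/187)*1844) - 1*(-1241) = (-30 + 3688/187) + 1241 = -1922/187 + 1241 = 230145/187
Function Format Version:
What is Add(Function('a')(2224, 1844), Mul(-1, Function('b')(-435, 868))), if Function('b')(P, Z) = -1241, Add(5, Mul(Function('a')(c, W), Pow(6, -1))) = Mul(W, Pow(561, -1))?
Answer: Rational(230145, 187) ≈ 1230.7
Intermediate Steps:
Function('a')(c, W) = Add(-30, Mul(Rational(2, 187), W)) (Function('a')(c, W) = Add(-30, Mul(6, Mul(W, Pow(561, -1)))) = Add(-30, Mul(6, Mul(W, Rational(1, 561)))) = Add(-30, Mul(6, Mul(Rational(1, 561), W))) = Add(-30, Mul(Rational(2, 187), W)))
Add(Function('a')(2224, 1844), Mul(-1, Function('b')(-435, 868))) = Add(Add(-30, Mul(Rational(2, 187), 1844)), Mul(-1, -1241)) = Add(Add(-30, Rational(3688, 187)), 1241) = Add(Rational(-1922, 187), 1241) = Rational(230145, 187)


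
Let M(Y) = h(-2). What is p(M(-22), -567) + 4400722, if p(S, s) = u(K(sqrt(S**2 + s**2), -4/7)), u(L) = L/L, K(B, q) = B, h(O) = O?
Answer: 4400723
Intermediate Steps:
M(Y) = -2
u(L) = 1
p(S, s) = 1
p(M(-22), -567) + 4400722 = 1 + 4400722 = 4400723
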